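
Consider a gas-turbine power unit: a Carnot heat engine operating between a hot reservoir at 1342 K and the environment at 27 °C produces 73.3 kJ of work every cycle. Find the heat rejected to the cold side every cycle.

Q_C ≈ 21.1 kJ

T_C = 27 °C → 27 + 273.15 = 300.15 K.
Since the cycle is reversible, η = 1 − T_C/T_H = 1 − 300.15/1342.00 = 0.7763.
Since Q_C/Q_H = T_C/T_H and Q_H = W/η, Q_C = W·T_C/(T_H − T_C) = 73.3 × 300.15/1041.85 = 21.1 kJ.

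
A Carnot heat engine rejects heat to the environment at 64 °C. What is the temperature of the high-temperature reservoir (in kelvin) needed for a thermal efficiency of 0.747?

T_C = 64 °C → 64 + 273.15 = 337.15 K.
From η = 1 − T_C/T_H, solving for T_H gives T_H = T_C/(1 − η) = 337.15/(1 − 0.747) = 1330 K.

T_H ≈ 1330 K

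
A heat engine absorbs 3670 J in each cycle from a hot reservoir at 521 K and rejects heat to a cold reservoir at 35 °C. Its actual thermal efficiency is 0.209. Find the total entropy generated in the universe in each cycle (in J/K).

ΔS_univ ≈ 2.38 J/K

T_C = 35 °C → 35 + 273.15 = 308.15 K.
W = η·Q_H = 0.209 × 3670 = 767.0 J, so Q_C = Q_H − W = 2903 J.
Reservoir entropy changes: ΔS_H = −Q_H/T_H = −3670/521.00 = -7.044 J/K and ΔS_C = +Q_C/T_C = 2903/308.15 = 9.421 J/K.
ΔS_univ = −Q_H/T_H + Q_C/T_C = 2.38 J/K (> 0, since η = 0.209 < η_Carnot = 0.409).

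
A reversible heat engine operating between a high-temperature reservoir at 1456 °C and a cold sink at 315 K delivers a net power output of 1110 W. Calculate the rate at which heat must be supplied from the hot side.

Q̇_H ≈ 1360 W

T_H = 1456 °C → 1456 + 273.15 = 1729.15 K.
Since the cycle is reversible, η = 1 − T_C/T_H = 1 − 315.00/1729.15 = 0.8178.
Q_H = W/η = 1110/0.8178 = 1360 W.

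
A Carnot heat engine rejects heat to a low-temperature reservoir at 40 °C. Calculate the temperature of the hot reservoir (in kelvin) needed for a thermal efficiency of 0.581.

T_C = 40 °C → 40 + 273.15 = 313.15 K.
From η = 1 − T_C/T_H, solving for T_H gives T_H = T_C/(1 − η) = 313.15/(1 − 0.581) = 747 K.

T_H ≈ 747 K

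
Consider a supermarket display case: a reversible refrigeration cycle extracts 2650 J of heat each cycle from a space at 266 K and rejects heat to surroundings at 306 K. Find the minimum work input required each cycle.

The reversible coefficient of performance is COP_R = T_C/(T_H − T_C) = 266.00/40.00 = 6.6500.
W = Q_C/COP_R = 2650/6.6500 = 398 J.

W_in ≈ 398 J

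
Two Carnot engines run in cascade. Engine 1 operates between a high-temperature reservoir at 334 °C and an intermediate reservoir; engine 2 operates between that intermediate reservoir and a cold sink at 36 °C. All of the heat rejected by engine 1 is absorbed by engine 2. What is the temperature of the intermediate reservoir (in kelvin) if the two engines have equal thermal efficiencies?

T_H = 334 °C → 334 + 273.15 = 607.15 K.
T_C = 36 °C → 36 + 273.15 = 309.15 K.
Equal efficiencies require 1 − T_m/T_H = 1 − T_C/T_m, i.e. T_m/T_H = T_C/T_m, so T_m = √(T_H·T_C) = √(607.15 × 309.15) = 433 K.

T_m ≈ 433 K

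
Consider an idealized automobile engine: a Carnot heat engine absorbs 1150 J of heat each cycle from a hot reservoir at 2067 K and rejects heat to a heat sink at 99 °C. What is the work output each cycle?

W ≈ 942.9 J

T_C = 99 °C → 99 + 273.15 = 372.15 K.
The Carnot efficiency is η = 1 − T_C/T_H = 1 − 372.15/2067.00 = 0.8200.
W = η·Q_H = 0.8200 × 1150 = 942.9 J.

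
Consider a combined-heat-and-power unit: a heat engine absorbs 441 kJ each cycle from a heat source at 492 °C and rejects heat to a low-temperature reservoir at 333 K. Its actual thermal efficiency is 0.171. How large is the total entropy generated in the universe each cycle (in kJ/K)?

T_H = 492 °C → 492 + 273.15 = 765.15 K.
W = η·Q_H = 0.171 × 441 = 75.41 kJ, so Q_C = Q_H − W = 365.6 kJ.
Entropy balance on the reservoirs: −Q_H/T_H = -0.5764 kJ/K, +Q_C/T_C = 1.098 kJ/K.
ΔS_univ = −Q_H/T_H + Q_C/T_C = 0.522 kJ/K (> 0, since η = 0.171 < η_Carnot = 0.565).

ΔS_univ ≈ 0.522 kJ/K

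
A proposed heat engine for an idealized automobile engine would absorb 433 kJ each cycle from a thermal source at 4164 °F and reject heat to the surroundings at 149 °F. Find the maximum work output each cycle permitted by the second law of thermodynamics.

W_max ≈ 376 kJ

T_H = 4164 °F → (4164 − 32) × 5/9 = 2295.56 °C = 2568.71 K.
T_C = 149 °F → (149 − 32) × 5/9 = 65.00 °C = 338.15 K.
No engine can exceed the Carnot limit: η_max = 1 − T_C/T_H = 1 − 338.15/2568.71 = 0.8684.
W_max = η_max · Q_H = 0.8684 × 433 = 376 kJ.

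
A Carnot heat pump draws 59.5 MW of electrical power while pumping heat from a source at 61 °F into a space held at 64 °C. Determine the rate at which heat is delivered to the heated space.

Q̇_H ≈ 419 MW

T_H = 64 °C → 64 + 273.15 = 337.15 K.
T_C = 61 °F → (61 − 32) × 5/9 = 16.11 °C = 289.26 K.
For a reversible heat pump, COP_HP = T_H/(T_H − T_C) = 337.15/47.89 = 7.0403.
Q_H = COP_HP · W = 7.0403 × 59.5 = 419 MW.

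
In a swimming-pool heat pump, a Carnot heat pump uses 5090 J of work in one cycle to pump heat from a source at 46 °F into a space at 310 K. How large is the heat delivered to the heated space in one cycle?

T_C = 46 °F → (46 − 32) × 5/9 = 7.78 °C = 280.93 K.
Reversible heating COP: COP_HP = T_H/(T_H − T_C) = 310.00/29.07 = 10.6631.
Q_H = COP_HP · W = 10.6631 × 5090 = 54300 J.

Q_H ≈ 54300 J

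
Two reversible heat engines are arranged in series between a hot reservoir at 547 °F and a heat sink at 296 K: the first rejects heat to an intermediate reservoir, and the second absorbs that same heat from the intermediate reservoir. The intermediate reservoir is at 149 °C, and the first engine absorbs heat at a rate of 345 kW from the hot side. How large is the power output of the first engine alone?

Ẇ₁ ≈ 84.6 kW

T_H = 547 °F → (547 − 32) × 5/9 = 286.11 °C = 559.26 K.
T_m = 149 °C → 149 + 273.15 = 422.15 K.
First-stage efficiency η₁ = 1 − T_m/T_H = 1 − 422.15/559.26 = 0.2452.
W₁ = η₁·Q_H = 0.2452 × 345 = 84.6 kW.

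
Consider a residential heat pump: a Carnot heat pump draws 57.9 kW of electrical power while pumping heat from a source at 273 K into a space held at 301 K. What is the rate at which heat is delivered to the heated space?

Q̇_H ≈ 622 kW

The Carnot heat-pump COP is COP_HP = T_H/(T_H − T_C) = 301.00/28.00 = 10.7500.
Q_H = COP_HP · W = 10.7500 × 57.9 = 622 kW.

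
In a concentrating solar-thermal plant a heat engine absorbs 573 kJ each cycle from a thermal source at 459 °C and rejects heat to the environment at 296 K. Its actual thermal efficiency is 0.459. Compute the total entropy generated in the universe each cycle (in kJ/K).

ΔS_univ ≈ 0.265 kJ/K

T_H = 459 °C → 459 + 273.15 = 732.15 K.
W = η·Q_H = 0.459 × 573 = 263.0 kJ, so Q_C = Q_H − W = 310.0 kJ.
Entropy balance on the reservoirs: −Q_H/T_H = -0.7826 kJ/K, +Q_C/T_C = 1.047 kJ/K.
ΔS_univ = −Q_H/T_H + Q_C/T_C = 0.265 kJ/K (> 0, since η = 0.459 < η_Carnot = 0.596).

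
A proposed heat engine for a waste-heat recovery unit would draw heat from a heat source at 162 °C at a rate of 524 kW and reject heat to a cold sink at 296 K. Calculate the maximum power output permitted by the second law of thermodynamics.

T_H = 162 °C → 162 + 273.15 = 435.15 K.
By the Carnot theorem, η_max = 1 − T_C/T_H = 1 − 296.00/435.15 = 0.3198.
W_max = η_max · Q_H = 0.3198 × 524 = 167.6 kW.

Ẇ_max ≈ 167.6 kW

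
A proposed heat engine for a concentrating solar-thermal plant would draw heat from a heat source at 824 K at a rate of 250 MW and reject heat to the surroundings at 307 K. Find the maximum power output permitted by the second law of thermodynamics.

No engine can exceed the Carnot limit: η_max = 1 − T_C/T_H = 1 − 307.00/824.00 = 0.6274.
W_max = η_max · Q_H = 0.6274 × 250 = 157 MW.

Ẇ_max ≈ 157 MW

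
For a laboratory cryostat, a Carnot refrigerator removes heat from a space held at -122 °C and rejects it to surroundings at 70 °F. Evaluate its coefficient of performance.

T_H = 70 °F → (70 − 32) × 5/9 = 21.11 °C = 294.26 K.
T_C = -122 °C → -122 + 273.15 = 151.15 K.
For a reversible refrigerator, COP_R = T_C/(T_H − T_C) = 151.15/(294.26 − 151.15) = 1.056.

COP_R ≈ 1.056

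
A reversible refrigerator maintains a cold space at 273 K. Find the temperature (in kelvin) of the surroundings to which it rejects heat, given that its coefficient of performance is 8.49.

COP_R = T_C/(T_H − T_C) ⇒ T_H = T_C·(1 + 1/COP_R) = 273.00 × (1 + 1/8.49) = 305.2 K.

T_H ≈ 305.2 K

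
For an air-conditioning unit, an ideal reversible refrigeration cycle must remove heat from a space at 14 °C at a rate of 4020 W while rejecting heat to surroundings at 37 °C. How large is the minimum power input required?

T_H = 37 °C → 37 + 273.15 = 310.15 K.
T_C = 14 °C → 14 + 273.15 = 287.15 K.
Carnot COP: COP_R = T_C/(T_H − T_C) = 287.15/23.00 = 12.4848.
W = Q_C/COP_R = 4020/12.4848 = 322 W.

Ẇ_in ≈ 322 W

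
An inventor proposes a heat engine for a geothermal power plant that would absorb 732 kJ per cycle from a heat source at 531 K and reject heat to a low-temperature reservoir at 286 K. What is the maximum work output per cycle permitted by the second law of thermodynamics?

The upper bound on efficiency is η_max = 1 − T_C/T_H = 1 − 286.00/531.00 = 0.4614.
W_max = η_max · Q_H = 0.4614 × 732 = 338 kJ.

W_max ≈ 338 kJ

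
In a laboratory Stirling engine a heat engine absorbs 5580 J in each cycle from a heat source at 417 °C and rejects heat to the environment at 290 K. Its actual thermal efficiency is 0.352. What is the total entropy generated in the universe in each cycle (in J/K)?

T_H = 417 °C → 417 + 273.15 = 690.15 K.
W = η·Q_H = 0.352 × 5580 = 1964 J, so Q_C = Q_H − W = 3616 J.
Reservoir entropy changes: ΔS_H = −Q_H/T_H = −5580/690.15 = -8.085 J/K and ΔS_C = +Q_C/T_C = 3616/290.00 = 12.47 J/K.
ΔS_univ = −Q_H/T_H + Q_C/T_C = 4.38 J/K (> 0, since η = 0.352 < η_Carnot = 0.580).

ΔS_univ ≈ 4.38 J/K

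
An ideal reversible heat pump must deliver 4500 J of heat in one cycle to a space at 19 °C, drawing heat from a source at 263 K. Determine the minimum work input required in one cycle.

T_H = 19 °C → 19 + 273.15 = 292.15 K.
COP_HP = T_H/(T_H − T_C) = 292.15/29.15 = 10.0223.
W = Q_H/COP_HP = 4500/10.0223 = 449 J.

W_in ≈ 449 J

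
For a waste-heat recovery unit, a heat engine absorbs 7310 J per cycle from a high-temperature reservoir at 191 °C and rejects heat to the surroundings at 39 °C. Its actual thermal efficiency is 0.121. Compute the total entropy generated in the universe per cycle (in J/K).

T_H = 191 °C → 191 + 273.15 = 464.15 K.
T_C = 39 °C → 39 + 273.15 = 312.15 K.
W = η·Q_H = 0.121 × 7310 = 884.5 J, so Q_C = Q_H − W = 6425 J.
The hot reservoir loses entropy Q_H/T_H = 7310/464.15 = 15.75 J/K; the cold reservoir gains Q_C/T_C = 6425/312.15 = 20.58 J/K.
ΔS_univ = −Q_H/T_H + Q_C/T_C = 4.84 J/K (> 0, since η = 0.121 < η_Carnot = 0.327).

ΔS_univ ≈ 4.84 J/K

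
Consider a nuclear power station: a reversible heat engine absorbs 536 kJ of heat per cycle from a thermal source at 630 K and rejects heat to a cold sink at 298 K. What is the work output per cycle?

W ≈ 282 kJ

Carnot efficiency: η = 1 − T_C/T_H = 1 − 298.00/630.00 = 0.5270.
W = η·Q_H = 0.5270 × 536 = 282 kJ.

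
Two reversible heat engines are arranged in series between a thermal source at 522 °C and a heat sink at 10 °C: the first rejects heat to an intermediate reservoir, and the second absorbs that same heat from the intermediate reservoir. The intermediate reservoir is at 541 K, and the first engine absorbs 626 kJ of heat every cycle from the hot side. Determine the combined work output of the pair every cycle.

T_H = 522 °C → 522 + 273.15 = 795.15 K.
T_C = 10 °C → 10 + 273.15 = 283.15 K.
Two reversible stages in series are equivalent to a single Carnot engine between T_H and T_C, so η_total = 1 − T_C/T_H = 1 − 283.15/795.15 = 0.6439.
W_total = η_total · Q_H = 0.6439 × 626 = 403.1 kJ.

W_total ≈ 403.1 kJ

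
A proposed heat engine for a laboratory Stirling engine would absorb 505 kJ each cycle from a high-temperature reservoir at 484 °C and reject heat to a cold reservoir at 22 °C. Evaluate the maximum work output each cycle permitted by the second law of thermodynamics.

T_H = 484 °C → 484 + 273.15 = 757.15 K.
T_C = 22 °C → 22 + 273.15 = 295.15 K.
The upper bound on efficiency is η_max = 1 − T_C/T_H = 1 − 295.15/757.15 = 0.6102.
W_max = η_max · Q_H = 0.6102 × 505 = 308.1 kJ.

W_max ≈ 308.1 kJ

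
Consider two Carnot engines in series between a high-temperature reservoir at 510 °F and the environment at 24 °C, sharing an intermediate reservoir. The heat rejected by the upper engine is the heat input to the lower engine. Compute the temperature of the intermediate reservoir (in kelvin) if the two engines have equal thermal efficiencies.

T_H = 510 °F → (510 − 32) × 5/9 = 265.56 °C = 538.71 K.
T_C = 24 °C → 24 + 273.15 = 297.15 K.
Equal efficiencies require 1 − T_m/T_H = 1 − T_C/T_m, i.e. T_m/T_H = T_C/T_m, so T_m = √(T_H·T_C) = √(538.71 × 297.15) = 400.1 K.

T_m ≈ 400.1 K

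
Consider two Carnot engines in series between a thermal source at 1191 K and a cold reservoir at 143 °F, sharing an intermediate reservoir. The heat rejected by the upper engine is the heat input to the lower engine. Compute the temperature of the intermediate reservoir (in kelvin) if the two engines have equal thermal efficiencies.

T_m ≈ 631 K

T_C = 143 °F → (143 − 32) × 5/9 = 61.67 °C = 334.82 K.
Equal efficiencies require 1 − T_m/T_H = 1 − T_C/T_m, i.e. T_m/T_H = T_C/T_m, so T_m = √(T_H·T_C) = √(1191.00 × 334.82) = 631 K.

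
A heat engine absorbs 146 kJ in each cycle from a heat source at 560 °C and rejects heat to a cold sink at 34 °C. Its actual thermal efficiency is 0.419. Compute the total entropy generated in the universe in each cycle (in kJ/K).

ΔS_univ ≈ 0.101 kJ/K

T_H = 560 °C → 560 + 273.15 = 833.15 K.
T_C = 34 °C → 34 + 273.15 = 307.15 K.
W = η·Q_H = 0.419 × 146 = 61.17 kJ, so Q_C = Q_H − W = 84.83 kJ.
Entropy balance on the reservoirs: −Q_H/T_H = -0.1752 kJ/K, +Q_C/T_C = 0.2762 kJ/K.
ΔS_univ = −Q_H/T_H + Q_C/T_C = 0.101 kJ/K (> 0, since η = 0.419 < η_Carnot = 0.631).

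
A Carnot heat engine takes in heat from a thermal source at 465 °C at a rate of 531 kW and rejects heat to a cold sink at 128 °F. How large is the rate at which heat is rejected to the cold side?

T_H = 465 °C → 465 + 273.15 = 738.15 K.
T_C = 128 °F → (128 − 32) × 5/9 = 53.33 °C = 326.48 K.
Carnot efficiency: η = 1 − T_C/T_H = 1 − 326.48/738.15 = 0.5577.
For a reversible cycle Q_C/Q_H = T_C/T_H, so Q_C = 531 × 326.48/738.15 = 234.9 kW.

Q̇_C ≈ 234.9 kW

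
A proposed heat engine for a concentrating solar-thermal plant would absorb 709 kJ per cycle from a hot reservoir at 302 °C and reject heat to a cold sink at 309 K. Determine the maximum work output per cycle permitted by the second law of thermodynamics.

T_H = 302 °C → 302 + 273.15 = 575.15 K.
The second-law ceiling is the Carnot efficiency, η_max = 1 − T_C/T_H = 1 − 309.00/575.15 = 0.4627.
W_max = η_max · Q_H = 0.4627 × 709 = 328 kJ.

W_max ≈ 328 kJ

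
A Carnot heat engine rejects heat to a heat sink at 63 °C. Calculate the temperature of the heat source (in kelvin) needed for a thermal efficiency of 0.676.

T_H ≈ 1040 K

T_C = 63 °C → 63 + 273.15 = 336.15 K.
From η = 1 − T_C/T_H, solving for T_H gives T_H = T_C/(1 − η) = 336.15/(1 − 0.676) = 1040 K.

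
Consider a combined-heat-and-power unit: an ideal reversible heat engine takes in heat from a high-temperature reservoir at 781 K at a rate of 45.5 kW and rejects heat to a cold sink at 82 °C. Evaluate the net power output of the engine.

Ẇ ≈ 24.81 kW

T_C = 82 °C → 82 + 273.15 = 355.15 K.
Since the cycle is reversible, η = 1 − T_C/T_H = 1 − 355.15/781.00 = 0.5453.
W = η·Q_H = 0.5453 × 45.5 = 24.81 kW.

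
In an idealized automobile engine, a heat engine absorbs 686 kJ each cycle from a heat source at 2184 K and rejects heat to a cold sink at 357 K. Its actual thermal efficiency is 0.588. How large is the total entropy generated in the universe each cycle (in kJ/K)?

ΔS_univ ≈ 0.4776 kJ/K

W = η·Q_H = 0.588 × 686 = 403.4 kJ, so Q_C = Q_H − W = 282.6 kJ.
The hot reservoir loses entropy Q_H/T_H = 686/2184.00 = 0.3141 kJ/K; the cold reservoir gains Q_C/T_C = 282.6/357.00 = 0.7917 kJ/K.
ΔS_univ = −Q_H/T_H + Q_C/T_C = 0.4776 kJ/K (> 0, since η = 0.588 < η_Carnot = 0.837).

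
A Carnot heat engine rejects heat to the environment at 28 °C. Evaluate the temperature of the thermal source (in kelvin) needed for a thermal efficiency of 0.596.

T_H ≈ 745 K

T_C = 28 °C → 28 + 273.15 = 301.15 K.
From η = 1 − T_C/T_H, solving for T_H gives T_H = T_C/(1 − η) = 301.15/(1 − 0.596) = 745 K.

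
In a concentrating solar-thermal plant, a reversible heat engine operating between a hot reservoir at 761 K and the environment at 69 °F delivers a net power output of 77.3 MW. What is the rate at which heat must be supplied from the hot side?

T_C = 69 °F → (69 − 32) × 5/9 = 20.56 °C = 293.71 K.
For a reversible engine, η = 1 − T_C/T_H = 1 − 293.71/761.00 = 0.6141.
Q_H = W/η = 77.3/0.6141 = 126 MW.

Q̇_H ≈ 126 MW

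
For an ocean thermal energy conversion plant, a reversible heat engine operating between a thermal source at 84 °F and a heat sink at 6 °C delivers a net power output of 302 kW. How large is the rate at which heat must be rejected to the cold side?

Q̇_C ≈ 3683 kW

T_H = 84 °F → (84 − 32) × 5/9 = 28.89 °C = 302.04 K.
T_C = 6 °C → 6 + 273.15 = 279.15 K.
The Carnot efficiency is η = 1 − T_C/T_H = 1 − 279.15/302.04 = 0.0758.
Since Q_C/Q_H = T_C/T_H and Q_H = W/η, Q_C = W·T_C/(T_H − T_C) = 302 × 279.15/22.89 = 3683 kW.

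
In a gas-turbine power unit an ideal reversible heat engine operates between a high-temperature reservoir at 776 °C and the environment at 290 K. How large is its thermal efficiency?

T_H = 776 °C → 776 + 273.15 = 1049.15 K.
Since the cycle is reversible, η = 1 − T_C/T_H = 1 − 290.00/1049.15 = 0.724.

η ≈ 0.724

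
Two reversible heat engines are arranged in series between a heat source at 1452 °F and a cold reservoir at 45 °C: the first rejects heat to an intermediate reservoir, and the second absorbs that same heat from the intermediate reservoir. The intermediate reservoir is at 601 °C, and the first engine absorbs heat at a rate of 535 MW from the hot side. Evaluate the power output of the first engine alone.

T_H = 1452 °F → (1452 − 32) × 5/9 = 788.89 °C = 1062.04 K.
T_C = 45 °C → 45 + 273.15 = 318.15 K.
T_m = 601 °C → 601 + 273.15 = 874.15 K.
First-stage efficiency η₁ = 1 − T_m/T_H = 1 − 874.15/1062.04 = 0.1769.
W₁ = η₁·Q_H = 0.1769 × 535 = 94.6 MW.

Ẇ₁ ≈ 94.6 MW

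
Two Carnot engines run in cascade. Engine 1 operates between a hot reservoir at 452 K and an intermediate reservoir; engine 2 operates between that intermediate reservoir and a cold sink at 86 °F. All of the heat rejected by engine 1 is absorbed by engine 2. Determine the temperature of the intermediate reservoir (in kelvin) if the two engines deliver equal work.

T_C = 86 °F → (86 − 32) × 5/9 = 30.00 °C = 303.15 K.
For reversible stages Q_m = Q_H·(T_m/T_H). Setting W₁ = Q_H(1 − T_m/T_H) equal to W₂ = Q_m(1 − T_C/T_m) = Q_H·(T_m − T_C)/T_H gives T_H − T_m = T_m − T_C, so T_m = (T_H + T_C)/2 = (452.00 + 303.15)/2 = 378 K.

T_m ≈ 378 K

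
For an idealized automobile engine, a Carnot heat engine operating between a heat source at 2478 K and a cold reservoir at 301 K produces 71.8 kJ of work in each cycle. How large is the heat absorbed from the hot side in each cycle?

Carnot efficiency: η = 1 − T_C/T_H = 1 − 301.00/2478.00 = 0.8785.
Q_H = W/η = 71.8/0.8785 = 81.7 kJ.

Q_H ≈ 81.7 kJ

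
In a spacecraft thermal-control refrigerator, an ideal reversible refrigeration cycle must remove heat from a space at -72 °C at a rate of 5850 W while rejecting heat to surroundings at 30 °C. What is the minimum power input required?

Ẇ_in ≈ 2970 W

T_H = 30 °C → 30 + 273.15 = 303.15 K.
T_C = -72 °C → -72 + 273.15 = 201.15 K.
For a reversible refrigerator, COP_R = T_C/(T_H − T_C) = 201.15/102.00 = 1.9721.
W = Q_C/COP_R = 5850/1.9721 = 2970 W.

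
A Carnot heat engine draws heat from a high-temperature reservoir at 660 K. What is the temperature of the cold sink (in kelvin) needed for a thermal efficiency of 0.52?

From η = 1 − T_C/T_H, T_C = T_H·(1 − η) = 660.00 × (1 − 0.52) = 316.8 K.

T_C ≈ 316.8 K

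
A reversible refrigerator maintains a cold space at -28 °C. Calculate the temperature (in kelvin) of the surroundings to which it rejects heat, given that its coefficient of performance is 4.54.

T_H ≈ 299 K

T_C = -28 °C → -28 + 273.15 = 245.15 K.
COP_R = T_C/(T_H − T_C) ⇒ T_H = T_C·(1 + 1/COP_R) = 245.15 × (1 + 1/4.54) = 299 K.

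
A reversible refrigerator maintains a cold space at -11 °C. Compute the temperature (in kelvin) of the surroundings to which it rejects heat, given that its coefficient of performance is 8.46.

T_C = -11 °C → -11 + 273.15 = 262.15 K.
COP_R = T_C/(T_H − T_C) ⇒ T_H = T_C·(1 + 1/COP_R) = 262.15 × (1 + 1/8.46) = 293.1 K.

T_H ≈ 293.1 K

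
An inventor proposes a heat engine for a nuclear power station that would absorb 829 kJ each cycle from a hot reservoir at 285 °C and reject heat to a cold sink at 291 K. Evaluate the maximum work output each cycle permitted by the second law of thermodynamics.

W_max ≈ 397 kJ

T_H = 285 °C → 285 + 273.15 = 558.15 K.
The second-law ceiling is the Carnot efficiency, η_max = 1 − T_C/T_H = 1 − 291.00/558.15 = 0.4786.
W_max = η_max · Q_H = 0.4786 × 829 = 397 kJ.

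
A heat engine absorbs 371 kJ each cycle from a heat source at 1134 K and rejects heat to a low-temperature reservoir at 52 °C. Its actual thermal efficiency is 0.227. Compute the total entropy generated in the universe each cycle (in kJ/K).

ΔS_univ ≈ 0.555 kJ/K

T_C = 52 °C → 52 + 273.15 = 325.15 K.
W = η·Q_H = 0.227 × 371 = 84.22 kJ, so Q_C = Q_H − W = 286.8 kJ.
The hot reservoir loses entropy Q_H/T_H = 371/1134.00 = 0.3272 kJ/K; the cold reservoir gains Q_C/T_C = 286.8/325.15 = 0.8820 kJ/K.
ΔS_univ = −Q_H/T_H + Q_C/T_C = 0.555 kJ/K (> 0, since η = 0.227 < η_Carnot = 0.713).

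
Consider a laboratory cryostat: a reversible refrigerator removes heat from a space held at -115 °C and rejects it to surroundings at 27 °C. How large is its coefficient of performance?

COP_R ≈ 1.114

T_H = 27 °C → 27 + 273.15 = 300.15 K.
T_C = -115 °C → -115 + 273.15 = 158.15 K.
Carnot COP: COP_R = T_C/(T_H − T_C) = 158.15/(300.15 − 158.15) = 1.114.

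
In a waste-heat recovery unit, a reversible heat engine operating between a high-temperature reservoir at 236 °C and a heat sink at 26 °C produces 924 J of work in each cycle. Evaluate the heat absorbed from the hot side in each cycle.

T_H = 236 °C → 236 + 273.15 = 509.15 K.
T_C = 26 °C → 26 + 273.15 = 299.15 K.
η_rev = 1 − T_C/T_H = 1 − 299.15/509.15 = 0.4125.
Q_H = W/η = 924/0.4125 = 2240 J.

Q_H ≈ 2240 J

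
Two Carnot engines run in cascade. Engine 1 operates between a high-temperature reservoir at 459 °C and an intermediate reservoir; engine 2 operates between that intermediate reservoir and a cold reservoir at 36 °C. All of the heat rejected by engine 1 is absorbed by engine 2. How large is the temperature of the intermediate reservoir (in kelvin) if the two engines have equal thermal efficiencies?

T_m ≈ 475.8 K

T_H = 459 °C → 459 + 273.15 = 732.15 K.
T_C = 36 °C → 36 + 273.15 = 309.15 K.
Equal efficiencies require 1 − T_m/T_H = 1 − T_C/T_m, i.e. T_m/T_H = T_C/T_m, so T_m = √(T_H·T_C) = √(732.15 × 309.15) = 475.8 K.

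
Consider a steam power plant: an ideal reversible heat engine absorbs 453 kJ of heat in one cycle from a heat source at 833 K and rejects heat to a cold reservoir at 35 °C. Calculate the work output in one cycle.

T_C = 35 °C → 35 + 273.15 = 308.15 K.
The Carnot efficiency is η = 1 − T_C/T_H = 1 − 308.15/833.00 = 0.6301.
W = η·Q_H = 0.6301 × 453 = 285.4 kJ.

W ≈ 285.4 kJ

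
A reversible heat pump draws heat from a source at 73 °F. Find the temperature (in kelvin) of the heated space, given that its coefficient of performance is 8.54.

T_H ≈ 335 K

T_C = 73 °F → (73 − 32) × 5/9 = 22.78 °C = 295.93 K.
COP_HP = T_H/(T_H − T_C) ⇒ T_H = T_C·COP_HP/(COP_HP − 1) = 295.93 × 8.54/(8.54 − 1) = 335 K.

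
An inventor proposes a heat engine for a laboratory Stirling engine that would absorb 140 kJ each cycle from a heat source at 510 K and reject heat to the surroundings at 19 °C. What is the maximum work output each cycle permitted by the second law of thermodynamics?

T_C = 19 °C → 19 + 273.15 = 292.15 K.
The second-law ceiling is the Carnot efficiency, η_max = 1 − T_C/T_H = 1 − 292.15/510.00 = 0.4272.
W_max = η_max · Q_H = 0.4272 × 140 = 59.80 kJ.

W_max ≈ 59.80 kJ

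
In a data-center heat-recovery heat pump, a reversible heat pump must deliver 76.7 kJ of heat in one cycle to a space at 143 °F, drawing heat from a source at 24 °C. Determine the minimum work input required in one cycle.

T_H = 143 °F → (143 − 32) × 5/9 = 61.67 °C = 334.82 K.
T_C = 24 °C → 24 + 273.15 = 297.15 K.
The Carnot heat-pump COP is COP_HP = T_H/(T_H − T_C) = 334.82/37.67 = 8.8889.
W = Q_H/COP_HP = 76.7/8.8889 = 8.63 kJ.

W_in ≈ 8.63 kJ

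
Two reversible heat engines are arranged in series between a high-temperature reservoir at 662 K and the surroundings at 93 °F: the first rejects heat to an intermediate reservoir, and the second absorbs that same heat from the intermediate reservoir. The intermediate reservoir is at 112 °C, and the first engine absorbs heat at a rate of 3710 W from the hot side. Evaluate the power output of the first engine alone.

T_C = 93 °F → (93 − 32) × 5/9 = 33.89 °C = 307.04 K.
T_m = 112 °C → 112 + 273.15 = 385.15 K.
First-stage efficiency η₁ = 1 − T_m/T_H = 1 − 385.15/662.00 = 0.4182.
W₁ = η₁·Q_H = 0.4182 × 3710 = 1550 W.

Ẇ₁ ≈ 1550 W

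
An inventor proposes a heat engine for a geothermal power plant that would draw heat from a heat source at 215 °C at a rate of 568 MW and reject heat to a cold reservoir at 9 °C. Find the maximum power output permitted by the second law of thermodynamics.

Ẇ_max ≈ 240 MW

T_H = 215 °C → 215 + 273.15 = 488.15 K.
T_C = 9 °C → 9 + 273.15 = 282.15 K.
The upper bound on efficiency is η_max = 1 − T_C/T_H = 1 − 282.15/488.15 = 0.4220.
W_max = η_max · Q_H = 0.4220 × 568 = 240 MW.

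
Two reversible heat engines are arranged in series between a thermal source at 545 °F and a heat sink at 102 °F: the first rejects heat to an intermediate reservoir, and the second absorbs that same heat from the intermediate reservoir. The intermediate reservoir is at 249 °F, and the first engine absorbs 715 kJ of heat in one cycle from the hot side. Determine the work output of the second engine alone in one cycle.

T_H = 545 °F → (545 − 32) × 5/9 = 285.00 °C = 558.15 K.
T_C = 102 °F → (102 − 32) × 5/9 = 38.89 °C = 312.04 K.
T_m = 249 °F → (249 − 32) × 5/9 = 120.56 °C = 393.71 K.
Heat entering the second stage: Q_m = Q_H·(T_m/T_H) = 715 × 393.71/558.15 = 504 kJ.
Second-stage efficiency η₂ = 1 − T_C/T_m = 1 − 312.04/393.71 = 0.2074, so W₂ = η₂·Q_m = 105 kJ.

W₂ ≈ 105 kJ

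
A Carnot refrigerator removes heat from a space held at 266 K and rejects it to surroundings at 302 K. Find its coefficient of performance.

COP_R ≈ 7.39

COP_R = T_C/(T_H − T_C) = 266.00/(302.00 − 266.00) = 7.39.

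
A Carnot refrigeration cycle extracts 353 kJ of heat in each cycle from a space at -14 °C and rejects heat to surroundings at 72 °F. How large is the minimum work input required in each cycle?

T_H = 72 °F → (72 − 32) × 5/9 = 22.22 °C = 295.37 K.
T_C = -14 °C → -14 + 273.15 = 259.15 K.
The reversible coefficient of performance is COP_R = T_C/(T_H − T_C) = 259.15/36.22 = 7.1544.
W = Q_C/COP_R = 353/7.1544 = 49.34 kJ.

W_in ≈ 49.34 kJ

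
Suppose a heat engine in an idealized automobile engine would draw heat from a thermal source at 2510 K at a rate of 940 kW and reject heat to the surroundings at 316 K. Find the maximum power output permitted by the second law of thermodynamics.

Ẇ_max ≈ 821.7 kW

The second-law ceiling is the Carnot efficiency, η_max = 1 − T_C/T_H = 1 − 316.00/2510.00 = 0.8741.
W_max = η_max · Q_H = 0.8741 × 940 = 821.7 kW.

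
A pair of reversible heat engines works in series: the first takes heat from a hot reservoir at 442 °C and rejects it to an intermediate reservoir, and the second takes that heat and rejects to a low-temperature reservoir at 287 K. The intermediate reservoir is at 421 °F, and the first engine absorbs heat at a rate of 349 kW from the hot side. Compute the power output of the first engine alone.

T_H = 442 °C → 442 + 273.15 = 715.15 K.
T_m = 421 °F → (421 − 32) × 5/9 = 216.11 °C = 489.26 K.
First-stage efficiency η₁ = 1 − T_m/T_H = 1 − 489.26/715.15 = 0.3159.
W₁ = η₁·Q_H = 0.3159 × 349 = 110.2 kW.

Ẇ₁ ≈ 110.2 kW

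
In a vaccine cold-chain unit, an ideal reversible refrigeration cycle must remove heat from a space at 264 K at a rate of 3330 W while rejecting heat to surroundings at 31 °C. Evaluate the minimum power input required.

Ẇ_in ≈ 506 W

T_H = 31 °C → 31 + 273.15 = 304.15 K.
Carnot COP: COP_R = T_C/(T_H − T_C) = 264.00/40.15 = 6.5753.
W = Q_C/COP_R = 3330/6.5753 = 506 W.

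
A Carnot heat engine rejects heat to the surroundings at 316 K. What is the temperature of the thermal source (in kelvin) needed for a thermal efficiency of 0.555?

From η = 1 − T_C/T_H, solving for T_H gives T_H = T_C/(1 − η) = 316.00/(1 − 0.555) = 710 K.

T_H ≈ 710 K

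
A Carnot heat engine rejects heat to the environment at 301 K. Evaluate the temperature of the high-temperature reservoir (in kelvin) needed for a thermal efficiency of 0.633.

From η = 1 − T_C/T_H, solving for T_H gives T_H = T_C/(1 − η) = 301.00/(1 − 0.633) = 820 K.

T_H ≈ 820 K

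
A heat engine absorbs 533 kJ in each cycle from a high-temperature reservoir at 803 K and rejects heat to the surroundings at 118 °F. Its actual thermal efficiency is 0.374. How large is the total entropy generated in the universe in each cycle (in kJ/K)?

ΔS_univ ≈ 0.376 kJ/K

T_C = 118 °F → (118 − 32) × 5/9 = 47.78 °C = 320.93 K.
W = η·Q_H = 0.374 × 533 = 199.3 kJ, so Q_C = Q_H − W = 333.7 kJ.
Reservoir entropy changes: ΔS_H = −Q_H/T_H = −533/803.00 = -0.6638 kJ/K and ΔS_C = +Q_C/T_C = 333.7/320.93 = 1.040 kJ/K.
ΔS_univ = −Q_H/T_H + Q_C/T_C = 0.376 kJ/K (> 0, since η = 0.374 < η_Carnot = 0.600).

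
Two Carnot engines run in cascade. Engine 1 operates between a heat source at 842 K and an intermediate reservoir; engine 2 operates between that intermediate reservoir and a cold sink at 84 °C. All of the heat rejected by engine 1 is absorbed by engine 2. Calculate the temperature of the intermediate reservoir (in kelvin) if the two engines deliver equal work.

T_m ≈ 600 K

T_C = 84 °C → 84 + 273.15 = 357.15 K.
For reversible stages Q_m = Q_H·(T_m/T_H). Setting W₁ = Q_H(1 − T_m/T_H) equal to W₂ = Q_m(1 − T_C/T_m) = Q_H·(T_m − T_C)/T_H gives T_H − T_m = T_m − T_C, so T_m = (T_H + T_C)/2 = (842.00 + 357.15)/2 = 600 K.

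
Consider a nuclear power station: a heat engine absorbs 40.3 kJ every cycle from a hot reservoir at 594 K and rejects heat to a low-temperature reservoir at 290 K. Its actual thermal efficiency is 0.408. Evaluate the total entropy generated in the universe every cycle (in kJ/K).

ΔS_univ ≈ 0.01442 kJ/K

W = η·Q_H = 0.408 × 40.3 = 16.44 kJ, so Q_C = Q_H − W = 23.86 kJ.
Entropy balance on the reservoirs: −Q_H/T_H = -0.06785 kJ/K, +Q_C/T_C = 0.08227 kJ/K.
ΔS_univ = −Q_H/T_H + Q_C/T_C = 0.01442 kJ/K (> 0, since η = 0.408 < η_Carnot = 0.512).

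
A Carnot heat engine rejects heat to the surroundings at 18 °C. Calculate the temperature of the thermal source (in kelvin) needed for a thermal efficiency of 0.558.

T_H ≈ 659 K

T_C = 18 °C → 18 + 273.15 = 291.15 K.
From η = 1 − T_C/T_H, solving for T_H gives T_H = T_C/(1 − η) = 291.15/(1 − 0.558) = 659 K.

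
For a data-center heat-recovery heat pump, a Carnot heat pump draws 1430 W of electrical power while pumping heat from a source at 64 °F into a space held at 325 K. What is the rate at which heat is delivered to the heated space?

Q̇_H ≈ 13600 W

T_C = 64 °F → (64 − 32) × 5/9 = 17.78 °C = 290.93 K.
COP_HP = T_H/(T_H − T_C) = 325.00/34.07 = 9.5386.
Q_H = COP_HP · W = 9.5386 × 1430 = 13600 W.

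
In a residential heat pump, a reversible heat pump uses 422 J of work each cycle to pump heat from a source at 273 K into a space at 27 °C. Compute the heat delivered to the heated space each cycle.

Q_H ≈ 4665 J

T_H = 27 °C → 27 + 273.15 = 300.15 K.
For a reversible heat pump, COP_HP = T_H/(T_H − T_C) = 300.15/27.15 = 11.0552.
Q_H = COP_HP · W = 11.0552 × 422 = 4665 J.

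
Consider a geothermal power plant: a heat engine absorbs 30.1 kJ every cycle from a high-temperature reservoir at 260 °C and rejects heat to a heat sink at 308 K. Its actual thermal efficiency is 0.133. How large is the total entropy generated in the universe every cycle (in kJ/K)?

ΔS_univ ≈ 0.0283 kJ/K

T_H = 260 °C → 260 + 273.15 = 533.15 K.
W = η·Q_H = 0.133 × 30.1 = 4.003 kJ, so Q_C = Q_H − W = 26.10 kJ.
Entropy balance on the reservoirs: −Q_H/T_H = -0.05646 kJ/K, +Q_C/T_C = 0.08473 kJ/K.
ΔS_univ = −Q_H/T_H + Q_C/T_C = 0.0283 kJ/K (> 0, since η = 0.133 < η_Carnot = 0.422).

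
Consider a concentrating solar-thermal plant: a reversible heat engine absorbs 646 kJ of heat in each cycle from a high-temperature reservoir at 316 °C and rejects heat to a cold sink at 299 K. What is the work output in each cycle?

W ≈ 318 kJ

T_H = 316 °C → 316 + 273.15 = 589.15 K.
The Carnot efficiency is η = 1 − T_C/T_H = 1 − 299.00/589.15 = 0.4925.
W = η·Q_H = 0.4925 × 646 = 318 kJ.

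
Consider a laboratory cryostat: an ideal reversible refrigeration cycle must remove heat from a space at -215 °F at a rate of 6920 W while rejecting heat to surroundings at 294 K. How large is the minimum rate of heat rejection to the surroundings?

Q̇_H ≈ 15000 W

T_C = -215 °F → (-215 − 32) × 5/9 = -137.22 °C = 135.93 K.
For a reversible cycle Q_H/Q_C = T_H/T_C, so Q_H = Q_C·T_H/T_C = 6920 × 294.00/135.93 = 15000 W.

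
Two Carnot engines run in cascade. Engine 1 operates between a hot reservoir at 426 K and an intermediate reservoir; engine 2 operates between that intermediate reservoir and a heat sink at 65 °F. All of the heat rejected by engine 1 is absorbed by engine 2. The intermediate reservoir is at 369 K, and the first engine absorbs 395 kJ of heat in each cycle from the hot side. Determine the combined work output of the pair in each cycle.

T_C = 65 °F → (65 − 32) × 5/9 = 18.33 °C = 291.48 K.
Two reversible stages in series are equivalent to a single Carnot engine between T_H and T_C, so η_total = 1 − T_C/T_H = 1 − 291.48/426.00 = 0.3158.
W_total = η_total · Q_H = 0.3158 × 395 = 125 kJ.

W_total ≈ 125 kJ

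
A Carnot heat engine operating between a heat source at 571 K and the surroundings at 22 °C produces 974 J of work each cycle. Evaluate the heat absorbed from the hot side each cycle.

T_C = 22 °C → 22 + 273.15 = 295.15 K.
Since the cycle is reversible, η = 1 − T_C/T_H = 1 − 295.15/571.00 = 0.4831.
Q_H = W/η = 974/0.4831 = 2020 J.

Q_H ≈ 2020 J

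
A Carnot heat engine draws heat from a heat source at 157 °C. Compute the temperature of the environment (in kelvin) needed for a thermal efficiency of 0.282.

T_C ≈ 309 K

T_H = 157 °C → 157 + 273.15 = 430.15 K.
From η = 1 − T_C/T_H, T_C = T_H·(1 − η) = 430.15 × (1 − 0.282) = 309 K.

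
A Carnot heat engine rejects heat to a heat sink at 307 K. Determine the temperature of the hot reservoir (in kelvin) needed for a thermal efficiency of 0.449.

T_H ≈ 557 K

From η = 1 − T_C/T_H, solving for T_H gives T_H = T_C/(1 − η) = 307.00/(1 − 0.449) = 557 K.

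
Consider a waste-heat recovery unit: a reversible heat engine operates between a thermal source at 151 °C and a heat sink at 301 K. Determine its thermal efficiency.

η ≈ 0.2903

T_H = 151 °C → 151 + 273.15 = 424.15 K.
Carnot efficiency: η = 1 − T_C/T_H = 1 − 301.00/424.15 = 0.2903.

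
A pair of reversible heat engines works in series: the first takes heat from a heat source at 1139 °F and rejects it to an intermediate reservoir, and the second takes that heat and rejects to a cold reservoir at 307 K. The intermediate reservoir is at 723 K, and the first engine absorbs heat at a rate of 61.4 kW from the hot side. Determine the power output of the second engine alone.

Ẇ₂ ≈ 28.8 kW

T_H = 1139 °F → (1139 − 32) × 5/9 = 615.00 °C = 888.15 K.
Heat entering the second stage: Q_m = Q_H·(T_m/T_H) = 61.4 × 723.00/888.15 = 50.0 kW.
Second-stage efficiency η₂ = 1 − T_C/T_m = 1 − 307.00/723.00 = 0.5754, so W₂ = η₂·Q_m = 28.8 kW.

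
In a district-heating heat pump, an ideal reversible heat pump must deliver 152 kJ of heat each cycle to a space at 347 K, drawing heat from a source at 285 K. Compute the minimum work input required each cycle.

W_in ≈ 27.2 kJ

COP_HP = T_H/(T_H − T_C) = 347.00/62.00 = 5.5968.
W = Q_H/COP_HP = 152/5.5968 = 27.2 kJ.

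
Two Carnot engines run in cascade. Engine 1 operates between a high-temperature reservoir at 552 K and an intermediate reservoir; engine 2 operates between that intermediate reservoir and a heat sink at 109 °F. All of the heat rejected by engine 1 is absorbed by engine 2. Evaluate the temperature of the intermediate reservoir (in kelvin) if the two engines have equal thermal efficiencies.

T_C = 109 °F → (109 − 32) × 5/9 = 42.78 °C = 315.93 K.
Equal efficiencies require 1 − T_m/T_H = 1 − T_C/T_m, i.e. T_m/T_H = T_C/T_m, so T_m = √(T_H·T_C) = √(552.00 × 315.93) = 417.6 K.

T_m ≈ 417.6 K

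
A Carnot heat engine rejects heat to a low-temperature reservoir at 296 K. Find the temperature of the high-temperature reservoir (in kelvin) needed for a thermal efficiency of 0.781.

T_H ≈ 1350 K

From η = 1 − T_C/T_H, solving for T_H gives T_H = T_C/(1 − η) = 296.00/(1 − 0.781) = 1350 K.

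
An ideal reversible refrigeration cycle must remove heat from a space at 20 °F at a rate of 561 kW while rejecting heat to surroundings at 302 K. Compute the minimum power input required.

Ẇ_in ≈ 74.8 kW

T_C = 20 °F → (20 − 32) × 5/9 = -6.67 °C = 266.48 K.
For a reversible refrigerator, COP_R = T_C/(T_H − T_C) = 266.48/35.52 = 7.5031.
W = Q_C/COP_R = 561/7.5031 = 74.8 kW.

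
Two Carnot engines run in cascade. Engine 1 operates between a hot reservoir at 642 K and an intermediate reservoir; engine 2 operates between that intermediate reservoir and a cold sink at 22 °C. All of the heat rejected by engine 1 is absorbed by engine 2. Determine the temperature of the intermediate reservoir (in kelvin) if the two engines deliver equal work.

T_C = 22 °C → 22 + 273.15 = 295.15 K.
For reversible stages Q_m = Q_H·(T_m/T_H). Setting W₁ = Q_H(1 − T_m/T_H) equal to W₂ = Q_m(1 − T_C/T_m) = Q_H·(T_m − T_C)/T_H gives T_H − T_m = T_m − T_C, so T_m = (T_H + T_C)/2 = (642.00 + 295.15)/2 = 469 K.

T_m ≈ 469 K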